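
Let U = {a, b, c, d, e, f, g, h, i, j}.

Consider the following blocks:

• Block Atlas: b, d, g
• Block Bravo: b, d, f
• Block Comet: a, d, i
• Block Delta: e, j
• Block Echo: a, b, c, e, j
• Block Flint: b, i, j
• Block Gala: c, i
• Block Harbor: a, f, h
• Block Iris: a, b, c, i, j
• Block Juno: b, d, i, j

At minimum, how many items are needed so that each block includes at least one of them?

T = {a, b, e, i} meets every block (each contains at least one member of T), and |T| = 4.
The blocks Atlas, Delta, Gala, Harbor are pairwise disjoint, so any hitting set needs a separate item for each — at least 4. Hence 4 is optimal.

4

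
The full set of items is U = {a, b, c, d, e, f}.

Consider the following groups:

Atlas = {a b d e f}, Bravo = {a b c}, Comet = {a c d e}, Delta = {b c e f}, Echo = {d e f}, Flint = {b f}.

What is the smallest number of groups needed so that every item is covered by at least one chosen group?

2

Take {Atlas, Comet}. Their union is {a, b, c, d, e, f}, which is all 6 items.
No single group has all 6 items (the largest, Atlas, has 5), so 2 is optimal.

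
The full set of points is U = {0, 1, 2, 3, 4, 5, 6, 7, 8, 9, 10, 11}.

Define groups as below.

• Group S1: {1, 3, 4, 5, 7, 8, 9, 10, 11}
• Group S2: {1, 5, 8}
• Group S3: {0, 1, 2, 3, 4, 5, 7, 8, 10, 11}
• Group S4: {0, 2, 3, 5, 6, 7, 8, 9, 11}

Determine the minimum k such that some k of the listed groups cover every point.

S3 and S4 together: S3 ∪ S4 = {0, 1, 2, 3, 4, 5, 6, 7, 8, 9, 10, 11} — every point is covered.
No single group has all 12 points (the largest, S3, has 10), so 2 is optimal.

2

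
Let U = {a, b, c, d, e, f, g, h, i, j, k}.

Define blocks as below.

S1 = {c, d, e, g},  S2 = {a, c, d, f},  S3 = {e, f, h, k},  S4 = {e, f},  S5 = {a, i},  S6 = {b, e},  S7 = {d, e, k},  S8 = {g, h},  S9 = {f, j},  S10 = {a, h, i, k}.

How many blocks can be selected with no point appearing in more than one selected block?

4

S5, S7, S8, S9 are pairwise disjoint (S5={a,i}; S7={d,e,k}; S8={g,h}; S9={f,j}).
Every remaining block overlaps one of these, and no 5 of the listed blocks are pairwise disjoint, so 4 is the maximum.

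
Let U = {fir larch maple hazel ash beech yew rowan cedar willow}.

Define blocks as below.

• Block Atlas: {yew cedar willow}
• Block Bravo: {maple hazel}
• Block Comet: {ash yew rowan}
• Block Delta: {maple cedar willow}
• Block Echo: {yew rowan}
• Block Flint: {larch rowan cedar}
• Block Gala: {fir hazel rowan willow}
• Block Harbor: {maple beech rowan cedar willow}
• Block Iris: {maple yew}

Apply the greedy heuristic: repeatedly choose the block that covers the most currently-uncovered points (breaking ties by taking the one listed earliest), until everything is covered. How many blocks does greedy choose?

Greedy: pick Harbor (covers 5 new) → pick Comet (covers 2 new) → pick Gala (covers 2 new) → pick Flint (covers 1 new). Total picks: 4.

4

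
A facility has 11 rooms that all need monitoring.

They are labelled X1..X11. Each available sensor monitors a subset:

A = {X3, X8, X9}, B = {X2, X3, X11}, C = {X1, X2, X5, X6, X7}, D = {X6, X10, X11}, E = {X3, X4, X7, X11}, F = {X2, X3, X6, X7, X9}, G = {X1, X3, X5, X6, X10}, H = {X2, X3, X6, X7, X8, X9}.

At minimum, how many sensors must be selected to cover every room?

E and G and H together: E ∪ G ∪ H = {X1, X2, X3, X4, X5, X6, X7, X8, X9, X10, X11} — every room is covered.
Only E contains X4, so E is forced; the remaining 7 rooms need at least 2 more sensors (each remaining sensor adds at most 4) — so at least 3 sensors are needed, and 3 is optimal.

3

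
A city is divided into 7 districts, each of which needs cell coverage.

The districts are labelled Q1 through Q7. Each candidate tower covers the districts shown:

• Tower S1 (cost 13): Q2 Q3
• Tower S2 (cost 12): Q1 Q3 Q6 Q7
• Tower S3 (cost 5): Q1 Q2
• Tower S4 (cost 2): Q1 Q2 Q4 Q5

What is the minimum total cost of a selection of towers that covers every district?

S2, S4 together cover every district (S2 ∪ S4 = {Q1, Q2, Q3, Q4, Q5, Q6, Q7}); total cost 12 + 2 = 14.
No covering selection has total cost below 14.

14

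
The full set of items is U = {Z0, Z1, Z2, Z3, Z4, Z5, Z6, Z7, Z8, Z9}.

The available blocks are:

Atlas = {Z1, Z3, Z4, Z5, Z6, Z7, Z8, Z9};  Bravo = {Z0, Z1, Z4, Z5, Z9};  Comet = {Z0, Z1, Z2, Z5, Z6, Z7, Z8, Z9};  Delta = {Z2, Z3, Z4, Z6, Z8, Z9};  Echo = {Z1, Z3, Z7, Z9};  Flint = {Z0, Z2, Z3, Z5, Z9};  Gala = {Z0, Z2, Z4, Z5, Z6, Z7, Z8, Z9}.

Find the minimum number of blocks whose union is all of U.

2

Take {Comet, Delta}. Their union is {Z0, Z1, Z2, Z3, Z4, Z5, Z6, Z7, Z8, Z9}, which is all 10 items.
No single block has all 10 items (the largest, Atlas, has 8), so 2 is optimal.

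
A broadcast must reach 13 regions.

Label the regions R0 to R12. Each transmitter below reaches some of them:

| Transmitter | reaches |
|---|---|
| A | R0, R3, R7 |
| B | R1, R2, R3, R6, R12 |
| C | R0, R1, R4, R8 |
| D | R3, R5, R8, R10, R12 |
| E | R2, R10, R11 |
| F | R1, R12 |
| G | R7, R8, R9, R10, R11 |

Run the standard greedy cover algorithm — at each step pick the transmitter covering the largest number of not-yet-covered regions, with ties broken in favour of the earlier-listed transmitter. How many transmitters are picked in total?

Greedy: pick B (covers 5 new) → pick G (covers 5 new) → pick C (covers 2 new) → pick D (covers 1 new). Total picks: 4.

4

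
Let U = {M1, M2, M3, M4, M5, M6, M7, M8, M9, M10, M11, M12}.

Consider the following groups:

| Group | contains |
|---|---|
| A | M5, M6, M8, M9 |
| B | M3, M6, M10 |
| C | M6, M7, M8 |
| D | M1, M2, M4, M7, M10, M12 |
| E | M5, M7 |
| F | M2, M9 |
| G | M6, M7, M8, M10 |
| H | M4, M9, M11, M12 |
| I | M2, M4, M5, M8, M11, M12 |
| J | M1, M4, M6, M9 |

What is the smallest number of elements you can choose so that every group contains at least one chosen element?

The 4 elements {M2, M4, M6, M7} hit every group.
No choice of 3 elements meets every group, so 4 is the minimum.

4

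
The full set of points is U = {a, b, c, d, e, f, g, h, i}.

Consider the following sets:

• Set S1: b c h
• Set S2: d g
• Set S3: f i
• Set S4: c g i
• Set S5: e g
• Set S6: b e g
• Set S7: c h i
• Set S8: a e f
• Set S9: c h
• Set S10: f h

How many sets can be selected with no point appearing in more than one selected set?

3

S3, S5, S9 are pairwise disjoint (S3={f,i}; S5={e,g}; S9={c,h}).
Every remaining set overlaps one of these, and no 4 of the listed sets are pairwise disjoint, so 3 is the maximum.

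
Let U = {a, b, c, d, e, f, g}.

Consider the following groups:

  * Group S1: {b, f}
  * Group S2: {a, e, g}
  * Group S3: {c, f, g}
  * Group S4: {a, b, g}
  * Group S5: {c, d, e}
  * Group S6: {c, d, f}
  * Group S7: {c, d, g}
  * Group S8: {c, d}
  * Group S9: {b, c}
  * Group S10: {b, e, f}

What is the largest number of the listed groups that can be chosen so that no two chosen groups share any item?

3

S1, S2, S8 are pairwise disjoint (S1={b,f}; S2={a,e,g}; S8={c,d}).
Every remaining group overlaps one of these, and no 4 of the listed groups are pairwise disjoint, so 3 is the maximum.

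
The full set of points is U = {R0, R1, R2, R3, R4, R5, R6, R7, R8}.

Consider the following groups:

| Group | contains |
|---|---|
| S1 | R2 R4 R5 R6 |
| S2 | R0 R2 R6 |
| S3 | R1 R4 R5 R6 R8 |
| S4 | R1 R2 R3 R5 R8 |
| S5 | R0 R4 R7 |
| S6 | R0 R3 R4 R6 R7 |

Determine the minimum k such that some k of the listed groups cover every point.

S4 and S6 together: S4 ∪ S6 = {R0, R1, R2, R3, R4, R5, R6, R7, R8} — every point is covered.
No single group has all 9 points (the largest, S3, has 5), so 2 is optimal.

2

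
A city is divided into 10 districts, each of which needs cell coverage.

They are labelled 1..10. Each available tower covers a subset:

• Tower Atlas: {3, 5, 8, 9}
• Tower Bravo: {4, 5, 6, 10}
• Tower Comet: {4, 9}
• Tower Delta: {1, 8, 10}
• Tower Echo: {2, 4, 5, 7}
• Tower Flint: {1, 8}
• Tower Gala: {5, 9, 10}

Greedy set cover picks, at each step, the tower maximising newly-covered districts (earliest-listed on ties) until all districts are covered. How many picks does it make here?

Greedy: pick Atlas (covers 4 new) → pick Bravo (covers 3 new) → pick Echo (covers 2 new) → pick Delta (covers 1 new). Total picks: 4.

4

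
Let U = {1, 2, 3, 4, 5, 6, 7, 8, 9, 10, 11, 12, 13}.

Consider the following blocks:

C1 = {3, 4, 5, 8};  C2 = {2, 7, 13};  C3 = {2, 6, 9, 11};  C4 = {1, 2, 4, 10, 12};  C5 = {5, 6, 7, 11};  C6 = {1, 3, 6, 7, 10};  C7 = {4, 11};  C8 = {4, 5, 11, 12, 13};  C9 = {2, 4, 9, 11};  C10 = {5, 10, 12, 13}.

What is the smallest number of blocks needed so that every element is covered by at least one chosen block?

C1, C2, C3, and C4 cover everything between them: the union {1, 2, 3, 4, 5, 6, 7, 8, 9, 10, 11, 12, 13} is all of U.
Only C1 contains 8, so C1 is forced; the remaining 9 elements need at least 3 more blocks (each remaining block adds at most 4) — so at least 4 blocks are needed, and 4 is optimal.

4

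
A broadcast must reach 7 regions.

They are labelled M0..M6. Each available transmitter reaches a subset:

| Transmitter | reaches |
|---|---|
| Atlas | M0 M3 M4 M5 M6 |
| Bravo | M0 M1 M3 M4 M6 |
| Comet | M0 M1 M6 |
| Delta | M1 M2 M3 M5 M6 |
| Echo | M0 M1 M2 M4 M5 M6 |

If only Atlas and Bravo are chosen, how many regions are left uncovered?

Union of Atlas, Bravo = {M0, M1, M3, M4, M5, M6}.
Not covered: M2 — 1 region.

1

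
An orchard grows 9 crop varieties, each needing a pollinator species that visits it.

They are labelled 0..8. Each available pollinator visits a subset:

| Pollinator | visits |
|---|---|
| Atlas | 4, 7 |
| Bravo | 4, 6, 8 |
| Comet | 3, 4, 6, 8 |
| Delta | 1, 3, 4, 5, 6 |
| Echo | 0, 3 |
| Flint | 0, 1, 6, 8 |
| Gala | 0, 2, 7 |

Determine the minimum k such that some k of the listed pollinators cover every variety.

3

Comet and Delta and Gala together: Comet ∪ Delta ∪ Gala = {0, 1, 2, 3, 4, 5, 6, 7, 8} — every variety is covered.
Only Gala contains 2, so Gala is forced; the remaining 6 varieties need at least 2 more pollinators (each remaining pollinator adds at most 5) — so at least 3 pollinators are needed, and 3 is optimal.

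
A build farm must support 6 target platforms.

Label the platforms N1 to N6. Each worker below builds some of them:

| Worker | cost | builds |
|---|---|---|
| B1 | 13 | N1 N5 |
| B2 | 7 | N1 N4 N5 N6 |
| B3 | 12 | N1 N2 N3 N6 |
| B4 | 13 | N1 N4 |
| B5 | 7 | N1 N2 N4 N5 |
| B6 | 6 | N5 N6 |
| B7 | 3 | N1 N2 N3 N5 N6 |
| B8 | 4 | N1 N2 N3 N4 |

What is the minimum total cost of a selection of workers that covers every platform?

7

B7, B8 together cover every platform (B7 ∪ B8 = {N1, N2, N3, N4, N5, N6}); total cost 3 + 4 = 7.
No covering selection has total cost below 7.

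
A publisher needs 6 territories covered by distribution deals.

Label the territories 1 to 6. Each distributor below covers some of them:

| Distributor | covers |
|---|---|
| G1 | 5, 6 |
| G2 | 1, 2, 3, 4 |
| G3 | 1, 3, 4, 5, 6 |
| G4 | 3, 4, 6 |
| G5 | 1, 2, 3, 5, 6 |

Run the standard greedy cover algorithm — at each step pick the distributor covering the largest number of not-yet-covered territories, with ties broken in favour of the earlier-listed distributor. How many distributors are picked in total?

Greedy: pick G3 (covers 5 new) → pick G2 (covers 1 new). Total picks: 2.

2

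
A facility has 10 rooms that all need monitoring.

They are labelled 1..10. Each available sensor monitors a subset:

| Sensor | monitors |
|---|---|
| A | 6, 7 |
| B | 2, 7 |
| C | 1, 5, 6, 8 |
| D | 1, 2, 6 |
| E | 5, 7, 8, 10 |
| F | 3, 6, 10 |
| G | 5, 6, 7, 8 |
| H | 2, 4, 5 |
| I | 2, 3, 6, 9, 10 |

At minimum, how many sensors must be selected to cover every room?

4

A and C and H and I together: A ∪ C ∪ H ∪ I = {1, 2, 3, 4, 5, 6, 7, 8, 9, 10} — every room is covered.
No 3 of the 9 sensors cover everything (all 84 combinations miss at least one room), so 4 is optimal.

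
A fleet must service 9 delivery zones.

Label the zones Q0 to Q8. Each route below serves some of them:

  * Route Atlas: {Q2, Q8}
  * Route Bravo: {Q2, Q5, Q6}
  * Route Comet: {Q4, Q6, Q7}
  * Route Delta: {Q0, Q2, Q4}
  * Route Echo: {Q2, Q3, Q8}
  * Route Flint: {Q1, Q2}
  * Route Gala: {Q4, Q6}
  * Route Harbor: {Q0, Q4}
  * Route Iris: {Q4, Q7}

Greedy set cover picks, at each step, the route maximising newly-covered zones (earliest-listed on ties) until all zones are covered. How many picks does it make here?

5

Greedy: pick Bravo (covers 3 new) → pick Comet (covers 2 new) → pick Echo (covers 2 new) → pick Delta (covers 1 new) → pick Flint (covers 1 new). Total picks: 5.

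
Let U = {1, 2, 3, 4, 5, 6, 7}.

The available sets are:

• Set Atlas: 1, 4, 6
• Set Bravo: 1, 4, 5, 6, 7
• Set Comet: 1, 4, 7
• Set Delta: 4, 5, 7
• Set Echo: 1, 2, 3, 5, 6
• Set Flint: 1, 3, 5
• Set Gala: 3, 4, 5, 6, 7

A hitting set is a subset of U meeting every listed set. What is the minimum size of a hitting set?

H = {4, 5} meets every set (each contains at least one member of H), and |H| = 2.
No single element lies in every set, so at least 2 are needed and 2 is optimal.

2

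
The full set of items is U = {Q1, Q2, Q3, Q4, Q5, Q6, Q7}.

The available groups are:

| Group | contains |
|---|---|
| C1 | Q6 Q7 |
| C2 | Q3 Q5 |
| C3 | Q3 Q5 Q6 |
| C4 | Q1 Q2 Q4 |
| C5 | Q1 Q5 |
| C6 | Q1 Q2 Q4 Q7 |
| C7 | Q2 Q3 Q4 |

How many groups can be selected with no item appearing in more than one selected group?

3

C1, C5, C7 are pairwise disjoint (C1={Q6,Q7}; C5={Q1,Q5}; C7={Q2,Q3,Q4}).
Every remaining group overlaps one of these, and no 4 of the listed groups are pairwise disjoint, so 3 is the maximum.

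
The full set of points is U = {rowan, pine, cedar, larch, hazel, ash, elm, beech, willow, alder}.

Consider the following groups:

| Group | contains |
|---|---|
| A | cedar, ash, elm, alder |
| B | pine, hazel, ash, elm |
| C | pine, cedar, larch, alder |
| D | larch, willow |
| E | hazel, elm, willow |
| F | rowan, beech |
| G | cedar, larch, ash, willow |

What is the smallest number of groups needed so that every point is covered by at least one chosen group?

Take {B, C, D, F}. Their union is {rowan, pine, cedar, larch, hazel, ash, elm, beech, willow, alder}, which is all 10 points.
No 3 of the 7 groups cover everything (all 35 combinations miss at least one point), so 4 is optimal.

4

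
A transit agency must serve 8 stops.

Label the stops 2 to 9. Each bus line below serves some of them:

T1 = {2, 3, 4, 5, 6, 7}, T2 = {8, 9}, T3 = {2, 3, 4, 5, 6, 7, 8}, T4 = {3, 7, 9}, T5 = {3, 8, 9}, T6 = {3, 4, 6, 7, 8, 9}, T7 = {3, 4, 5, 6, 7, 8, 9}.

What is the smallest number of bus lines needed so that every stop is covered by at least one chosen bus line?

Take {T3, T4}. Their union is {2, 3, 4, 5, 6, 7, 8, 9}, which is all 8 stops.
No single bus line has all 8 stops (the largest, T3, has 7), so 2 is optimal.

2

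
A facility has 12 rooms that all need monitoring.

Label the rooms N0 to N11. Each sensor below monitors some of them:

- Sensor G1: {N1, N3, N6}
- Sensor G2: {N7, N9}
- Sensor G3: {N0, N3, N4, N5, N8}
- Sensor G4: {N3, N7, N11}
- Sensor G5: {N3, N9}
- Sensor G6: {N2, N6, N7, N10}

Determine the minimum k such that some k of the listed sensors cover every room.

5

Take {G1, G3, G4, G5, G6}. Their union is {N0, N1, N2, N3, N4, N5, N6, N7, N8, N9, N10, N11}, which is all 12 rooms.
No 4 of the 6 sensors cover everything (all 15 combinations miss at least one room), so 5 is optimal.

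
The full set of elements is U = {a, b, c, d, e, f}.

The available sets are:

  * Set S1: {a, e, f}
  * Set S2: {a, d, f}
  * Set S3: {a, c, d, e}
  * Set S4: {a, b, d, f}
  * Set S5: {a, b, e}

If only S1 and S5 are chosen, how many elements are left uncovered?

Union of S1, S5 = {a, b, e, f}.
Not covered: c, d — 2 elements.

2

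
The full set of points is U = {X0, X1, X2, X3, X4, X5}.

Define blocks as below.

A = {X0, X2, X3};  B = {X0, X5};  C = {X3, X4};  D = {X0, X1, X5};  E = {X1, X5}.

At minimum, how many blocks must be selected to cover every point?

3

A, C, and E cover everything between them: the union {X0, X1, X2, X3, X4, X5} is all of U.
Only A contains X2, so A is forced; the remaining 3 points need at least 2 more blocks (each remaining block adds at most 2) — so at least 3 blocks are needed, and 3 is optimal.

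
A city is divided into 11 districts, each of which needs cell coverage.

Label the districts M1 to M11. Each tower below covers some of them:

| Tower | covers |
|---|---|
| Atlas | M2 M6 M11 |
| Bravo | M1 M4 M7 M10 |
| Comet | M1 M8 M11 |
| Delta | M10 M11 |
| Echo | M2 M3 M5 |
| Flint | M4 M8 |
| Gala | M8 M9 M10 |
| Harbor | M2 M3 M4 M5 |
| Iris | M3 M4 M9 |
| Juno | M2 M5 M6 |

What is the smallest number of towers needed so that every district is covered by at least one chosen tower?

4

Take {Atlas, Bravo, Gala, Harbor}. Their union is {M1, M2, M3, M4, M5, M6, M7, M8, M9, M10, M11}, which is all 11 districts.
Only Bravo contains M7, so Bravo is forced; the remaining 7 districts need at least 3 more towers (each remaining tower adds at most 3) — so at least 4 towers are needed, and 4 is optimal.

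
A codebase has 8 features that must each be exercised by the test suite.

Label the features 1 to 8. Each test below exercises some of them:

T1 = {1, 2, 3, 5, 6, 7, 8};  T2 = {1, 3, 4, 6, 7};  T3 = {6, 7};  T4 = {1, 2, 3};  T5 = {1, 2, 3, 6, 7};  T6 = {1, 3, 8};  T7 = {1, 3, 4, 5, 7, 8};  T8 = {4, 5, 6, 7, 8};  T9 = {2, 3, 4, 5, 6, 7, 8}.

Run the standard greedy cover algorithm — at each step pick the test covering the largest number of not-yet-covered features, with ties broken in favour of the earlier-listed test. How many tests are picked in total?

2

Greedy: pick T1 (covers 7 new) → pick T2 (covers 1 new). Total picks: 2.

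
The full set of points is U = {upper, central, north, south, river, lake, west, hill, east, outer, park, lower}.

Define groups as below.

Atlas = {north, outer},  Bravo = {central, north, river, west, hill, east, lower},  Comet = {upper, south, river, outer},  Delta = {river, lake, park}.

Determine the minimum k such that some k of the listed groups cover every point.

Bravo and Comet and Delta together: Bravo ∪ Comet ∪ Delta = {upper, central, north, south, river, lake, west, hill, east, outer, park, lower} — every point is covered.
Only Comet contains upper, so Comet is forced; the remaining 8 points need at least 2 more groups (each remaining group adds at most 6) — so at least 3 groups are needed, and 3 is optimal.

3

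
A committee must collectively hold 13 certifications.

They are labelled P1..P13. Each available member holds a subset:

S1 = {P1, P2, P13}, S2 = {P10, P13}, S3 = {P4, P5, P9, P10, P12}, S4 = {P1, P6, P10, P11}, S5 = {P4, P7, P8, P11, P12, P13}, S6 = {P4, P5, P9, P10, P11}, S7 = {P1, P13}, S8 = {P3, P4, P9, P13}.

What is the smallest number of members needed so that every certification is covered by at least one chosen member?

S1 and S4 and S5 and S6 and S8 together: S1 ∪ S4 ∪ S5 ∪ S6 ∪ S8 = {P1, P2, P3, P4, P5, P6, P7, P8, P9, P10, P11, P12, P13} — every certification is covered.
No 4 of the 8 members cover everything (all 70 combinations miss at least one certification), so 5 is optimal.

5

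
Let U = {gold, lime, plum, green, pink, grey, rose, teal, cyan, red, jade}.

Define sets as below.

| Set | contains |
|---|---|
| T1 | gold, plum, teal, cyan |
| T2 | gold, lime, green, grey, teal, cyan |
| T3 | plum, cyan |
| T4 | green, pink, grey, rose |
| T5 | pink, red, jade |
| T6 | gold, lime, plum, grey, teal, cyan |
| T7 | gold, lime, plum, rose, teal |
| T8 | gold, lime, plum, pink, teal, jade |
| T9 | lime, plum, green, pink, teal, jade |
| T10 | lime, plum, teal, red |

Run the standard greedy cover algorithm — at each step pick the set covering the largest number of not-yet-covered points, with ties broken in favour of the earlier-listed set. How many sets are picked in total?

3

Greedy: pick T2 (covers 6 new) → pick T5 (covers 3 new) → pick T7 (covers 2 new). Total picks: 3.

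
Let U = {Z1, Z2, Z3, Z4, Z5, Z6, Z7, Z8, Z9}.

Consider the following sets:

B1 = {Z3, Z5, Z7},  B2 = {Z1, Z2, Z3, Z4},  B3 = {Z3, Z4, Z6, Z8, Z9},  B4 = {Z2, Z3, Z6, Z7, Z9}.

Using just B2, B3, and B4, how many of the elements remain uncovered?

1

Union of B2, B3, B4 = {Z1, Z2, Z3, Z4, Z6, Z7, Z8, Z9}.
Not covered: Z5 — 1 element.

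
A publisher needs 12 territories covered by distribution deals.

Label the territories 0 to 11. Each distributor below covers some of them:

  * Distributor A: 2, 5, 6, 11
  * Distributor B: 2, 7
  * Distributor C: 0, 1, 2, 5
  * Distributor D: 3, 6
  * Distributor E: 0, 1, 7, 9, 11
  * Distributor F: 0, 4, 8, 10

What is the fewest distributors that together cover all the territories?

Take {A, D, E, F}. Their union is {0, 1, 2, 3, 4, 5, 6, 7, 8, 9, 10, 11}, which is all 12 territories.
Only E contains 9, so E is forced; the remaining 7 territories need at least 3 more distributors (each remaining distributor adds at most 3) — so at least 4 distributors are needed, and 4 is optimal.

4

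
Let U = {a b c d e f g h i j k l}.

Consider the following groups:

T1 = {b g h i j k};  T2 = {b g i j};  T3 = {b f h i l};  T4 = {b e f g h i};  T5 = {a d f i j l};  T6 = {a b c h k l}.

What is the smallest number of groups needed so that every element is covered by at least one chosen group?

3

T4, T5, and T6 cover everything between them: the union {a, b, c, d, e, f, g, h, i, j, k, l} is all of U.
Only T6 contains c, so T6 is forced; the remaining 6 elements need at least 2 more groups (each remaining group adds at most 4) — so at least 3 groups are needed, and 3 is optimal.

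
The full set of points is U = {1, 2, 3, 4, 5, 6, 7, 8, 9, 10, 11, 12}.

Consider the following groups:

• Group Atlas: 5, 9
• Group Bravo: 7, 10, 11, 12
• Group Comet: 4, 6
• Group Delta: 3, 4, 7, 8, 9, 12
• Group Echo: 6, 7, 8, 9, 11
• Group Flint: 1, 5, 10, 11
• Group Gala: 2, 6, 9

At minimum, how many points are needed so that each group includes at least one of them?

H = {6, 9, 11} meets every group (each contains at least one member of H), and |H| = 3.
The groups Atlas, Bravo, Comet are pairwise disjoint, so any hitting set needs a separate point for each — at least 3. Hence 3 is optimal.

3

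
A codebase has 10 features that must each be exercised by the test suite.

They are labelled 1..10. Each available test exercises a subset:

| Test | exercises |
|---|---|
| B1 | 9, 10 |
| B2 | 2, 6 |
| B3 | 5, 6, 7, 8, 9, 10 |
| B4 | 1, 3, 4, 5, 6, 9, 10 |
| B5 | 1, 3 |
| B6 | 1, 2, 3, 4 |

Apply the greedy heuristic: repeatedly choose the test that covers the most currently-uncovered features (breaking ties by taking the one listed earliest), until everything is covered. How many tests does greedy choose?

3

Greedy: pick B4 (covers 7 new) → pick B3 (covers 2 new) → pick B2 (covers 1 new). Total picks: 3.
(The true minimum cover uses only 2 tests, so greedy is not optimal here.)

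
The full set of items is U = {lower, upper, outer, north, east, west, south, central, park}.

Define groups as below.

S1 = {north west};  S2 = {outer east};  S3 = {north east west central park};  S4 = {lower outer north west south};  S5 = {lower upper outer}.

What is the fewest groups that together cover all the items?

S3 and S4 and S5 together: S3 ∪ S4 ∪ S5 = {lower, upper, outer, north, east, west, south, central, park} — every item is covered.
Only S5 contains upper, so S5 is forced; the remaining 6 items need at least 2 more groups (each remaining group adds at most 5) — so at least 3 groups are needed, and 3 is optimal.

3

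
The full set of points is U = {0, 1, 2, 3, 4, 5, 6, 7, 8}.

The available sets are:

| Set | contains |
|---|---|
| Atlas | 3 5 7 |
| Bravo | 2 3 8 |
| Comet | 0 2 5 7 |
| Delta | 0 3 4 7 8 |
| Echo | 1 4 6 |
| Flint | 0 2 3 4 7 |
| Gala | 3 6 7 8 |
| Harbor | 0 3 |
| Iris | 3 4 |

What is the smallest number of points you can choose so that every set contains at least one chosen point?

H = {3, 4, 7} meets every set (each contains at least one member of H), and |H| = 3.
No choice of 2 points meets every set, so 3 is the minimum.

3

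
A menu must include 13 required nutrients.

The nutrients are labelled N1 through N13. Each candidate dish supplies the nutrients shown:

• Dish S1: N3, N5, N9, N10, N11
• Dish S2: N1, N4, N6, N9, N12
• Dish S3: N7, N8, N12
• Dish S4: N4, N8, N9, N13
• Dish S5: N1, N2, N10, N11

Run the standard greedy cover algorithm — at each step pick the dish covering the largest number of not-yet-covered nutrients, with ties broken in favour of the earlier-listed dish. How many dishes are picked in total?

Greedy: pick S1 (covers 5 new) → pick S2 (covers 4 new) → pick S3 (covers 2 new) → pick S4 (covers 1 new) → pick S5 (covers 1 new). Total picks: 5.

5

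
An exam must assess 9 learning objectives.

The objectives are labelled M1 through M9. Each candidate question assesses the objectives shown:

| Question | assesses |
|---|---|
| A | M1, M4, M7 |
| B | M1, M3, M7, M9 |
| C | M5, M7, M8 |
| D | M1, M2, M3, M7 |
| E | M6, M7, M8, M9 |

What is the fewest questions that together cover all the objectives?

4

Take {A, C, D, E}. Their union is {M1, M2, M3, M4, M5, M6, M7, M8, M9}, which is all 9 objectives.
No 3 of the 5 questions cover everything (all 10 combinations miss at least one objective), so 4 is optimal.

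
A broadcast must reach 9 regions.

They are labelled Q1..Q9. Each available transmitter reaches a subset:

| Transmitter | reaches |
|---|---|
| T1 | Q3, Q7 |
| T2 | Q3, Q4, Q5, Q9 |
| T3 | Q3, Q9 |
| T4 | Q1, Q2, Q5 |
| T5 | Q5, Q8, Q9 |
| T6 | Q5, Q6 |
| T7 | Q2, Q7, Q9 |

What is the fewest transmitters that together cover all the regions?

Take {T2, T4, T5, T6, T7}. Their union is {Q1, Q2, Q3, Q4, Q5, Q6, Q7, Q8, Q9}, which is all 9 regions.
No 4 of the 7 transmitters cover everything (all 35 combinations miss at least one region), so 5 is optimal.

5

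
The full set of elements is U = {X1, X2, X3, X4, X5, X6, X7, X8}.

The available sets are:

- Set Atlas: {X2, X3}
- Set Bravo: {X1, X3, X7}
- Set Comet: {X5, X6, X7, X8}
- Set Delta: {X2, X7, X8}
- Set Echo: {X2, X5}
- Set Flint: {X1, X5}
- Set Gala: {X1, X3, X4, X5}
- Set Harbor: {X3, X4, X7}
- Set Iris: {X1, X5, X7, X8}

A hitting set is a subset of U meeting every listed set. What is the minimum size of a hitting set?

H = {X3, X5, X7} meets every set (each contains at least one member of H), and |H| = 3.
No choice of 2 elements meets every set, so 3 is the minimum.

3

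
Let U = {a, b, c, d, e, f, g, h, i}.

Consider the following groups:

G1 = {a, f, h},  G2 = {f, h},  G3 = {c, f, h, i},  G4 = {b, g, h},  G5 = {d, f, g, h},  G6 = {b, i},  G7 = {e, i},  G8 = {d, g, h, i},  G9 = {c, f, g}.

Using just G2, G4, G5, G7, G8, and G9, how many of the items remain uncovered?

Union of G2, G4, G5, G7, G8, G9 = {b, c, d, e, f, g, h, i}.
Not covered: a — 1 item.

1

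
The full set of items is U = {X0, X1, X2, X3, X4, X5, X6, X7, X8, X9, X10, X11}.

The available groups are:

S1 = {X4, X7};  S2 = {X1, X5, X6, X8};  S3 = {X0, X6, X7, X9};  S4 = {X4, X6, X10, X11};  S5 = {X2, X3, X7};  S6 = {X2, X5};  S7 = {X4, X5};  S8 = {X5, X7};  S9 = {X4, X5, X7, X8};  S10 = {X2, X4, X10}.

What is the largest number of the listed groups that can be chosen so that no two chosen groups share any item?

S3, S10 are pairwise disjoint (S3={X0,X6,X7,X9}; S10={X2,X4,X10}).
Every remaining group overlaps one of these, and no 3 of the listed groups are pairwise disjoint, so 2 is the maximum.

2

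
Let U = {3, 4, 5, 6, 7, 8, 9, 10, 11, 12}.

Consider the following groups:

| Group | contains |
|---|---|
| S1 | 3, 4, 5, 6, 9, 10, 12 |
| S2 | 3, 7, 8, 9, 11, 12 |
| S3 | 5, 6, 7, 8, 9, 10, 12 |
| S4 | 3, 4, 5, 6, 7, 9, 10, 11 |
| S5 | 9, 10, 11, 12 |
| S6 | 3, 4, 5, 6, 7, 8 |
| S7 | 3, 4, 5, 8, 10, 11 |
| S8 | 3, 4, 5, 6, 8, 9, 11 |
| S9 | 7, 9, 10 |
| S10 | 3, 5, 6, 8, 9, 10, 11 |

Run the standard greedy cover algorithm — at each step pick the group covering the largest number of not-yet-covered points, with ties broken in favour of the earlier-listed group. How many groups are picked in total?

2

Greedy: pick S4 (covers 8 new) → pick S2 (covers 2 new). Total picks: 2.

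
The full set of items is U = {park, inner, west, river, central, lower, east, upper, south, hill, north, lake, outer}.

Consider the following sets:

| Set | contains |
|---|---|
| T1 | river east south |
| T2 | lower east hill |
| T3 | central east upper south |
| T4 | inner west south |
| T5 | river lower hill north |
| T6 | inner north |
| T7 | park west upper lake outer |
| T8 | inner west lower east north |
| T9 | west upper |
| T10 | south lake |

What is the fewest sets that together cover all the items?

4

T3, T5, T7, and T8 cover everything between them: the union {park, inner, west, river, central, lower, east, upper, south, hill, north, lake, outer} is all of U.
Only T3 contains central, so T3 is forced; the remaining 9 items need at least 3 more sets (each remaining set adds at most 4) — so at least 4 sets are needed, and 4 is optimal.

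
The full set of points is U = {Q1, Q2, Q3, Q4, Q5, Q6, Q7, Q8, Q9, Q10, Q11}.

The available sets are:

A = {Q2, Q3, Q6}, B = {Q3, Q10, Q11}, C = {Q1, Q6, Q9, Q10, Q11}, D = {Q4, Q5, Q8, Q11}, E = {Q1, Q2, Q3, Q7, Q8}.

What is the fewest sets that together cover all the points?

3

C and D and E together: C ∪ D ∪ E = {Q1, Q2, Q3, Q4, Q5, Q6, Q7, Q8, Q9, Q10, Q11} — every point is covered.
Each set has at most 5 points, and 2·5 = 10 < 11 — so at least 3 sets are needed, and 3 is optimal.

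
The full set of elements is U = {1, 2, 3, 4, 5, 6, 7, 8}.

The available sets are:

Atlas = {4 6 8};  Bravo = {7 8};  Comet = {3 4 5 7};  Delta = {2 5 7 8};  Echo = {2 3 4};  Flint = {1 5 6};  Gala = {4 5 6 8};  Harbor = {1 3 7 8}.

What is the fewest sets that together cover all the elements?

3

Take {Delta, Echo, Flint}. Their union is {1, 2, 3, 4, 5, 6, 7, 8}, which is all 8 elements.
No 2 of the 8 sets cover everything (all 28 combinations miss at least one element), so 3 is optimal.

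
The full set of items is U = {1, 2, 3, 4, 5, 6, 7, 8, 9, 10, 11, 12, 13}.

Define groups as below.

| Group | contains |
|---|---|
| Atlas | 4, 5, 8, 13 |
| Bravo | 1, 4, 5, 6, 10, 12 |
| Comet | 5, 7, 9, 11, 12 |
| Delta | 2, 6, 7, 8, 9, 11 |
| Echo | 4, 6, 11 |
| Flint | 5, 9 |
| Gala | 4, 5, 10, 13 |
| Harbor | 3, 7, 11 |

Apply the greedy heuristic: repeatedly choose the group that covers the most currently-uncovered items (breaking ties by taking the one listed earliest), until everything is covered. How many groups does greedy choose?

Greedy: pick Bravo (covers 6 new) → pick Delta (covers 5 new) → pick Atlas (covers 1 new) → pick Harbor (covers 1 new). Total picks: 4.

4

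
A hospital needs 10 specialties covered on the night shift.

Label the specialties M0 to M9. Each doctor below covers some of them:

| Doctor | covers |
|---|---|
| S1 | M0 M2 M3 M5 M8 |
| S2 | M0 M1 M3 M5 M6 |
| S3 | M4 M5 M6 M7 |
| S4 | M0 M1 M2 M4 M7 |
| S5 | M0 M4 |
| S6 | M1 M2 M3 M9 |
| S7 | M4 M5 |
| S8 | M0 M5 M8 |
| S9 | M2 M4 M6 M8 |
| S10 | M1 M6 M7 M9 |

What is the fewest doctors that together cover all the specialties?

3

S1 and S4 and S10 together: S1 ∪ S4 ∪ S10 = {M0, M1, M2, M3, M4, M5, M6, M7, M8, M9} — every specialty is covered.
No 2 of the 10 doctors cover everything (all 45 combinations miss at least one specialty), so 3 is optimal.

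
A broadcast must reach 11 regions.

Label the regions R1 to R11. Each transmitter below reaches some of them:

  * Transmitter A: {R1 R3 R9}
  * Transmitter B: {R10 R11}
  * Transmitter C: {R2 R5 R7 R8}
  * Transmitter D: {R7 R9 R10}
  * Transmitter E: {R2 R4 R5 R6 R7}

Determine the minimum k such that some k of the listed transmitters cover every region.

Take {A, B, C, E}. Their union is {R1, R2, R3, R4, R5, R6, R7, R8, R9, R10, R11}, which is all 11 regions.
Only C contains R8, so C is forced; the remaining 7 regions need at least 3 more transmitters (each remaining transmitter adds at most 3) — so at least 4 transmitters are needed, and 4 is optimal.

4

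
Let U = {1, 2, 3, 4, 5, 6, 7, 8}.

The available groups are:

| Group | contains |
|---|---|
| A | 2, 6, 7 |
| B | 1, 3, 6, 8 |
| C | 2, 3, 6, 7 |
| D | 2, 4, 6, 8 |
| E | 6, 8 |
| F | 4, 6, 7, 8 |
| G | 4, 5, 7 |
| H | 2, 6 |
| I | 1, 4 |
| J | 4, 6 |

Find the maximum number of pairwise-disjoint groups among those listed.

C, I are pairwise disjoint (C={2,3,6,7}; I={1,4}).
Every remaining group overlaps one of these, and no 3 of the listed groups are pairwise disjoint, so 2 is the maximum.

2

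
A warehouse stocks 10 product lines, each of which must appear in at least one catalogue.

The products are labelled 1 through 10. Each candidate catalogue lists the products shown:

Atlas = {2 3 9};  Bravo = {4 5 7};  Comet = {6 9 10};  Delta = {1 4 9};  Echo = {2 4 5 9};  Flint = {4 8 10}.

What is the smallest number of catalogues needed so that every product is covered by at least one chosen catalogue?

5

Atlas and Bravo and Comet and Delta and Flint together: Atlas ∪ Bravo ∪ Comet ∪ Delta ∪ Flint = {1, 2, 3, 4, 5, 6, 7, 8, 9, 10} — every product is covered.
Only Delta contains 1, so Delta is forced; the remaining 7 products need at least 4 more catalogues (each remaining catalogue adds at most 2) — so at least 5 catalogues are needed, and 5 is optimal.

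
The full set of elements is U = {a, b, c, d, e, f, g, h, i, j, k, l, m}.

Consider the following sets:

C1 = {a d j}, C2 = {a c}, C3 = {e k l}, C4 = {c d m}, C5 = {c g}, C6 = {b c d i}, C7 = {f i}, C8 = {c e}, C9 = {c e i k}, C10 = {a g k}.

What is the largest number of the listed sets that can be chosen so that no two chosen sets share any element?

C1, C3, C5, C7 are pairwise disjoint (C1={a,d,j}; C3={e,k,l}; C5={c,g}; C7={f,i}).
Every remaining set overlaps one of these, and no 5 of the listed sets are pairwise disjoint, so 4 is the maximum.

4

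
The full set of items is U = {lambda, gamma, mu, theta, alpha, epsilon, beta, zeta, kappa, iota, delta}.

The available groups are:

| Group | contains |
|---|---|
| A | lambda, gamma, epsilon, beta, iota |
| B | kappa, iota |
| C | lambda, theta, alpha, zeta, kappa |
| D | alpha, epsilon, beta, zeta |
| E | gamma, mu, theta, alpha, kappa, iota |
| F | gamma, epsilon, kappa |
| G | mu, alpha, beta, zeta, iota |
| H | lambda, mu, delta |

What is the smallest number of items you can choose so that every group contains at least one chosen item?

3

Take T = {beta, kappa, delta}. Each listed group contains at least one of these, so T is a hitting set of size 3.
The groups B, D, H are pairwise disjoint, so any hitting set needs a separate item for each — at least 3. Hence 3 is optimal.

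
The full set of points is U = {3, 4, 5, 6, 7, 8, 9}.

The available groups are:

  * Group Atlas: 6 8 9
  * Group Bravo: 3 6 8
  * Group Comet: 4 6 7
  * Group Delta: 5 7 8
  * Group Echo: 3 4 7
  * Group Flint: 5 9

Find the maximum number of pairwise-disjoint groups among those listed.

Atlas, Echo are pairwise disjoint (Atlas={6,8,9}; Echo={3,4,7}).
Every remaining group overlaps one of these, and no 3 of the listed groups are pairwise disjoint, so 2 is the maximum.

2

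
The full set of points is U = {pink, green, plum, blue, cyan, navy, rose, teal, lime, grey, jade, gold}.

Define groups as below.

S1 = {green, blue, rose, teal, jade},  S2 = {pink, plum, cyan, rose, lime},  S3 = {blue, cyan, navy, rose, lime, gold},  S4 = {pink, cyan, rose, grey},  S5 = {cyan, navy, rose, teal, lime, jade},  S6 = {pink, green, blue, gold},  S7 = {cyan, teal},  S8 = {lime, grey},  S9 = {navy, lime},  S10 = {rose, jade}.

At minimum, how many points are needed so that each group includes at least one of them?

4

The 4 points {blue, cyan, lime, jade} hit every group.
The groups S6, S7, S8, S10 are pairwise disjoint, so any hitting set needs a separate point for each — at least 4. Hence 4 is optimal.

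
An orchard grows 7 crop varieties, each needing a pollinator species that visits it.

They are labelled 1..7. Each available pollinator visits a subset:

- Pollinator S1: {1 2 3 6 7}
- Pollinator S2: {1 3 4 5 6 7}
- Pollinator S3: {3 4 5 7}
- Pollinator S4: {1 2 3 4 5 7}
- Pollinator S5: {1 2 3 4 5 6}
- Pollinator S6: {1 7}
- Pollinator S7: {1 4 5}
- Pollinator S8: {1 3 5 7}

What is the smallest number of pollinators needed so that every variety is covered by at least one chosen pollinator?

Take {S1, S7}. Their union is {1, 2, 3, 4, 5, 6, 7}, which is all 7 varieties.
No single pollinator has all 7 varieties (the largest, S2, has 6), so 2 is optimal.

2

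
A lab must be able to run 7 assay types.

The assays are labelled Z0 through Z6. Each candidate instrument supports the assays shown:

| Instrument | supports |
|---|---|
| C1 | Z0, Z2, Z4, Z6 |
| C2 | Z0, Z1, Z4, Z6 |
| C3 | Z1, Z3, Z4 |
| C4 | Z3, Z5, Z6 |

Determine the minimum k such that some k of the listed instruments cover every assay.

3

Take {C1, C3, C4}. Their union is {Z0, Z1, Z2, Z3, Z4, Z5, Z6}, which is all 7 assays.
Only C1 contains Z2, so C1 is forced; the remaining 3 assays need at least 2 more instruments (each remaining instrument adds at most 2) — so at least 3 instruments are needed, and 3 is optimal.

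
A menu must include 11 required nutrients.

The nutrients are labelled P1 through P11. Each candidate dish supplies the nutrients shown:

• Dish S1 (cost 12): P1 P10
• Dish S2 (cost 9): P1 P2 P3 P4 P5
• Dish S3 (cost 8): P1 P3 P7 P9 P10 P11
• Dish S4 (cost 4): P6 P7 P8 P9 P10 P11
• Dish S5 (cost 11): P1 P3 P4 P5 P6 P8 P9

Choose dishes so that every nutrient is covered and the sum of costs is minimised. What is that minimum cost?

S2, S4 together cover every nutrient (S2 ∪ S4 = {P1, P2, P3, P4, P5, P6, P7, P8, P9, P10, P11}); total cost 9 + 4 = 13.
No covering selection has total cost below 13.

13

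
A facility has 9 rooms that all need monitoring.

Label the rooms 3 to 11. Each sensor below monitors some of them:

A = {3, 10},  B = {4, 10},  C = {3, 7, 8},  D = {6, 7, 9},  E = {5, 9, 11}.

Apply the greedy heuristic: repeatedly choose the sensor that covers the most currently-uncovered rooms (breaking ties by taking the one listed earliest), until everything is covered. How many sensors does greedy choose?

Greedy: pick C (covers 3 new) → pick E (covers 3 new) → pick B (covers 2 new) → pick D (covers 1 new). Total picks: 4.

4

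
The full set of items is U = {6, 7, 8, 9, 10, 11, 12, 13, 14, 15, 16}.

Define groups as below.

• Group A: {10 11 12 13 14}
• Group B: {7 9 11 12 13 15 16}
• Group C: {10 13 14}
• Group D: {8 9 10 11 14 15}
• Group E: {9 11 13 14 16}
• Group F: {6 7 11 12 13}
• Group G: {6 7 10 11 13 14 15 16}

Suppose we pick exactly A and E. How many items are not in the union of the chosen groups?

4

Union of A, E = {9, 10, 11, 12, 13, 14, 16}.
Not covered: 6, 7, 8, 15 — 4 items.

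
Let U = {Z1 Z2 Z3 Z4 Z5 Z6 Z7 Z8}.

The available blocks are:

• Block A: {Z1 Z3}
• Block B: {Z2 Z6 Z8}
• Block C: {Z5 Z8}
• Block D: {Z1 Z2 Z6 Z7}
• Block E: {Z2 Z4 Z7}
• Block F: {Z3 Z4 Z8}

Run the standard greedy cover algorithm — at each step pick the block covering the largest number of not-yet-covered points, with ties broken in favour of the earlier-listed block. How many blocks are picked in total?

Greedy: pick D (covers 4 new) → pick F (covers 3 new) → pick C (covers 1 new). Total picks: 3.

3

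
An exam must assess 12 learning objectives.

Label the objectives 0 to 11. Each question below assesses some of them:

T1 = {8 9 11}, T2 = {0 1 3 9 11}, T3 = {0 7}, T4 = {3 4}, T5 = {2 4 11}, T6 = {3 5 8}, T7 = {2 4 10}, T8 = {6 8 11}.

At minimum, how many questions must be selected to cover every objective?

T2 and T3 and T6 and T7 and T8 together: T2 ∪ T3 ∪ T6 ∪ T7 ∪ T8 = {0, 1, 2, 3, 4, 5, 6, 7, 8, 9, 10, 11} — every objective is covered.
No 4 of the 8 questions cover everything (all 70 combinations miss at least one objective), so 5 is optimal.

5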